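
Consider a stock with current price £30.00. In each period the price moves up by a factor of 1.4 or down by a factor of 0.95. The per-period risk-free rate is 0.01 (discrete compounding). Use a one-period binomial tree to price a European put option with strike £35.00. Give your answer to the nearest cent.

Risk-neutral probability p = (1 + 0.01 − 0.95)/(1.4 − 0.95) = 0.0600/0.4500 = 0.1333
Terminal stock prices: S_u = 42, S_d = 28.5
Terminal payoffs (K − S): max(-7, 0) = 0, max(6.5, 0) = 6.5
Node 0 (S = 30): V_0 = 1/1.01·[0.1333·0.0000 + 0.8667·6.5000] = 5.5776

£5.58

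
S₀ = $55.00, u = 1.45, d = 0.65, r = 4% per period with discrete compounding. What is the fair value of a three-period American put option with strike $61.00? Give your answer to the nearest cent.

$15.55

Risk-neutral probability p = (1 + 0.04 − 0.65)/(1.45 − 0.65) = 0.3900/0.8000 = 0.4875
Terminal stock prices: S_uuu = 167.7, S_uud = 75.16, S_udd = 33.69, S_ddd = 15.1
Terminal payoffs (K − S): max(-106.7, 0) = 0, max(-14.16, 0) = 0, max(27.31, 0) = 27.31, max(45.9, 0) = 45.9
Node uu (S = 115.6): continuation = 1/1.04·[0.4875·0.0000 + 0.5125·0.0000] = 0.0000; exercise value = 0.0000 ≤ continuation, so V_uu = 0.0000
Node ud (S = 51.84): continuation = 1/1.04·[0.4875·0.0000 + 0.5125·27.3056] = 13.4559; exercise value = 9.1625 ≤ continuation, so V_ud = 13.4559
Node dd (S = 23.24): continuation = 1/1.04·[0.4875·27.3056 + 0.5125·45.8956] = 35.4163; exercise value = 37.7625 > continuation, so V_dd = 37.7625 (exercise)
Node u (S = 79.75): continuation = 1/1.04·[0.4875·0.0000 + 0.5125·13.4559] = 6.6309; exercise value = 0.0000 ≤ continuation, so V_u = 6.6309
Node d (S = 35.75): continuation = 1/1.04·[0.4875·13.4559 + 0.5125·37.7625] = 24.9164; exercise value = 25.2500 > continuation, so V_d = 25.2500 (exercise)
Node 0 (S = 55): continuation = 1/1.04·[0.4875·6.6309 + 0.5125·25.2500] = 15.5511; exercise value = 6.0000 ≤ continuation, so V_0 = 15.5511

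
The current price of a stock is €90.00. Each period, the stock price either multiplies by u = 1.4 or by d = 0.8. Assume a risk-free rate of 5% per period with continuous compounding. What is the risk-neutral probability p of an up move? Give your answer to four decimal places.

p = 0.4188

Risk-neutral probability p = (e^0.05 − 0.8)/(1.4 − 0.8) = 0.2513/0.6000 = 0.4188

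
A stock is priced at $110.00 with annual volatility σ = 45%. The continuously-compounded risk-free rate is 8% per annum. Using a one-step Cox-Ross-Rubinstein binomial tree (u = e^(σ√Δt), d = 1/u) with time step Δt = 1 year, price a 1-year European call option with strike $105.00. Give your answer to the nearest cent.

$29.84

CRR parameters: u = e^(σ√Δt) = e^(0.45·√1) = 1.5683, d = 1/u = 0.6376
Per-period rate: rΔt = 0.08·1 = 0.08, so R = e^0.08 = 1.0833
Risk-neutral probability p = (e^0.08 − 0.6376)/(1.5683 − 0.6376) = 0.4457/0.9307 = 0.4789
Terminal stock prices: S_u = 172.5, S_d = 70.14
Terminal payoffs (S − K): max(67.51, 0) = 67.51, max(-34.86, 0) = 0
Node 0 (S = 110): V_0 = e^(−0.08)·[0.4789·67.5143 + 0.5211·0.0000] = 29.8437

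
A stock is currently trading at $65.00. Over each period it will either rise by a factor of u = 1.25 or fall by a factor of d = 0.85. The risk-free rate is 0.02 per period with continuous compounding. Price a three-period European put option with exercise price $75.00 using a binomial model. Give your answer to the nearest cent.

Risk-neutral probability p = (e^0.02 − 0.85)/(1.25 − 0.85) = 0.1702/0.4000 = 0.4255
Terminal stock prices: S_uuu = 127, S_uud = 86.33, S_udd = 58.7, S_ddd = 39.92
Terminal payoffs (K − S): max(-51.95, 0) = 0, max(-11.33, 0) = 0, max(16.3, 0) = 16.3, max(35.08, 0) = 35.08
Node uu (S = 101.6): V_uu = e^(−0.02)·[0.4255·0.0000 + 0.5745·0.0000] = 0.0000
Node ud (S = 69.06): V_ud = e^(−0.02)·[0.4255·0.0000 + 0.5745·16.2969] = 9.1771
Node dd (S = 46.96): V_dd = e^(−0.02)·[0.4255·16.2969 + 0.5745·35.0819] = 26.5524
Node u (S = 81.25): V_u = e^(−0.02)·[0.4255·0.0000 + 0.5745·9.1771] = 5.1678
Node d (S = 55.25): V_d = e^(−0.02)·[0.4255·9.1771 + 0.5745·26.5524] = 18.7798
Node 0 (S = 65): V_0 = e^(−0.02)·[0.4255·5.1678 + 0.5745·18.7798] = 12.7307

$12.73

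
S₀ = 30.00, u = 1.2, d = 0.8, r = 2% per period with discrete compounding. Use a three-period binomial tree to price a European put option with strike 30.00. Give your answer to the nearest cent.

3.45

Risk-neutral probability p = (1 + 0.02 − 0.8)/(1.2 − 0.8) = 0.2200/0.4000 = 0.5500
Terminal stock prices: S_uuu = 51.84, S_uud = 34.56, S_udd = 23.04, S_ddd = 15.36
Terminal payoffs (K − S): max(-21.84, 0) = 0, max(-4.56, 0) = 0, max(6.96, 0) = 6.96, max(14.64, 0) = 14.64
Node uu (S = 43.2): V_uu = 1/1.02·[0.5500·0.0000 + 0.4500·0.0000] = 0.0000
Node ud (S = 28.8): V_ud = 1/1.02·[0.5500·0.0000 + 0.4500·6.9600] = 3.0706
Node dd (S = 19.2): V_dd = 1/1.02·[0.5500·6.9600 + 0.4500·14.6400] = 10.2118
Node u (S = 36): V_u = 1/1.02·[0.5500·0.0000 + 0.4500·3.0706] = 1.3547
Node d (S = 24): V_d = 1/1.02·[0.5500·3.0706 + 0.4500·10.2118] = 6.1609
Node 0 (S = 30): V_0 = 1/1.02·[0.5500·1.3547 + 0.4500·6.1609] = 3.4485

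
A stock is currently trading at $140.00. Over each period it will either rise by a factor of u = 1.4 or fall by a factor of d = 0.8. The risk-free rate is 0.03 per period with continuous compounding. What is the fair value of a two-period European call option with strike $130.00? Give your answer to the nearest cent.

$32.00

Risk-neutral probability p = (e^0.03 − 0.8)/(1.4 − 0.8) = 0.2305/0.6000 = 0.3841
Terminal stock prices: S_uu = 274.4, S_ud = 156.8, S_dd = 89.6
Terminal payoffs (S − K): max(144.4, 0) = 144.4, max(26.8, 0) = 26.8, max(-40.4, 0) = 0
Node u (S = 196): V_u = e^(−0.03)·[0.3841·144.4000 + 0.6159·26.8000] = 69.8421
Node d (S = 112): V_d = e^(−0.03)·[0.3841·26.8000 + 0.6159·0.0000] = 9.9894
Node 0 (S = 140): V_0 = e^(−0.03)·[0.3841·69.8421 + 0.6159·9.9894] = 32.0036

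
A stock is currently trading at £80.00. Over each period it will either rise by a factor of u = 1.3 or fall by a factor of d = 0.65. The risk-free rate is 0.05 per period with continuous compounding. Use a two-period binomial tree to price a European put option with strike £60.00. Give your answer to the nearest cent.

£3.47

Risk-neutral probability p = (e^0.05 − 0.65)/(1.3 − 0.65) = 0.4013/0.6500 = 0.6173
Terminal stock prices: S_uu = 135.2, S_ud = 67.6, S_dd = 33.8
Terminal payoffs (K − S): max(-75.2, 0) = 0, max(-7.6, 0) = 0, max(26.2, 0) = 26.2
Node u (S = 104): V_u = e^(−0.05)·[0.6173·0.0000 + 0.3827·0.0000] = 0.0000
Node d (S = 52): V_d = e^(−0.05)·[0.6173·0.0000 + 0.3827·26.2000] = 9.5367
Node 0 (S = 80): V_0 = e^(−0.05)·[0.6173·0.0000 + 0.3827·9.5367] = 3.4713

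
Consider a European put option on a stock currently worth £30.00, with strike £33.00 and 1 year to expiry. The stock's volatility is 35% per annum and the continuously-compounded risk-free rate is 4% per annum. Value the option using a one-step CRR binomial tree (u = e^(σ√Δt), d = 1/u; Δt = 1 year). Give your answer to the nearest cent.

CRR parameters: u = e^(σ√Δt) = e^(0.35·√1) = 1.4191, d = 1/u = 0.7047
Per-period rate: rΔt = 0.04·1 = 0.04, so R = e^0.04 = 1.0408
Risk-neutral probability p = (e^0.04 − 0.7047)/(1.4191 − 0.7047) = 0.3361/0.7144 = 0.4705
Terminal stock prices: S_u = 42.57, S_d = 21.14
Terminal payoffs (K − S): max(-9.572, 0) = 0, max(11.86, 0) = 11.86
Node 0 (S = 30): V_0 = e^(−0.04)·[0.4705·0.0000 + 0.5295·11.8594] = 6.0332

£6.03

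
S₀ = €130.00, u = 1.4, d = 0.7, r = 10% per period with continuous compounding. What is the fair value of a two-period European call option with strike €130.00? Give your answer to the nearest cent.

Risk-neutral probability p = (e^0.1 − 0.7)/(1.4 − 0.7) = 0.4052/0.7000 = 0.5788
Terminal stock prices: S_uu = 254.8, S_ud = 127.4, S_dd = 63.7
Terminal payoffs (S − K): max(124.8, 0) = 124.8, max(-2.6, 0) = 0, max(-66.3, 0) = 0
Node u (S = 182): V_u = e^(−0.1)·[0.5788·124.8000 + 0.4212·0.0000] = 65.3620
Node d (S = 91): V_d = e^(−0.1)·[0.5788·0.0000 + 0.4212·0.0000] = 0.0000
Node 0 (S = 130): V_0 = e^(−0.1)·[0.5788·65.3620 + 0.4212·0.0000] = 34.2323

€34.23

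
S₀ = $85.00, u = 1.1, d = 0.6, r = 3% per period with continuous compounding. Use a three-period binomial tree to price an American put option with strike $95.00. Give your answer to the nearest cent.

$13.46

Risk-neutral probability p = (e^0.03 − 0.6)/(1.1 − 0.6) = 0.4305/0.5000 = 0.8609
Terminal stock prices: S_uuu = 113.1, S_uud = 61.71, S_udd = 33.66, S_ddd = 18.36
Terminal payoffs (K − S): max(-18.14, 0) = 0, max(33.29, 0) = 33.29, max(61.34, 0) = 61.34, max(76.64, 0) = 76.64
Node uu (S = 102.9): continuation = e^(−0.03)·[0.8609·0.0000 + 0.1391·33.2900] = 4.4935; exercise value = 0.0000 ≤ continuation, so V_uu = 4.4935
Node ud (S = 56.1): continuation = e^(−0.03)·[0.8609·33.2900 + 0.1391·61.3400] = 36.0923; exercise value = 38.9000 > continuation, so V_ud = 38.9000 (exercise)
Node dd (S = 30.6): continuation = e^(−0.03)·[0.8609·61.3400 + 0.1391·76.6400] = 61.5923; exercise value = 64.4000 > continuation, so V_dd = 64.4000 (exercise)
Node u (S = 93.5): continuation = e^(−0.03)·[0.8609·4.4935 + 0.1391·38.9000] = 9.0049; exercise value = 1.5000 ≤ continuation, so V_u = 9.0049
Node d (S = 51): continuation = e^(−0.03)·[0.8609·38.9000 + 0.1391·64.4000] = 41.1923; exercise value = 44.0000 > continuation, so V_d = 44.0000 (exercise)
Node 0 (S = 85): continuation = e^(−0.03)·[0.8609·9.0049 + 0.1391·44.0000] = 13.4624; exercise value = 10.0000 ≤ continuation, so V_0 = 13.4624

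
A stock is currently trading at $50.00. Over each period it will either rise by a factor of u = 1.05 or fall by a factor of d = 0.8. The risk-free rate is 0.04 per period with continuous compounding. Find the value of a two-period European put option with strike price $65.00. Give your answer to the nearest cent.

Risk-neutral probability p = (e^0.04 − 0.8)/(1.05 − 0.8) = 0.2408/0.2500 = 0.9632
Terminal stock prices: S_uu = 55.12, S_ud = 42, S_dd = 32
Terminal payoffs (K − S): max(9.875, 0) = 9.875, max(23, 0) = 23, max(33, 0) = 33
Node u (S = 52.5): V_u = e^(−0.04)·[0.9632·9.8750 + 0.0368·23.0000] = 9.9513
Node d (S = 40): V_d = e^(−0.04)·[0.9632·23.0000 + 0.0368·33.0000] = 22.4513
Node 0 (S = 50): V_0 = e^(−0.04)·[0.9632·9.9513 + 0.0368·22.4513] = 10.0026

$10.00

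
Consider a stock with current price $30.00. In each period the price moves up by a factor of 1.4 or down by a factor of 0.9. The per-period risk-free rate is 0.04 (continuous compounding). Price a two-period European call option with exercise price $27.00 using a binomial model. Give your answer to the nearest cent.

Risk-neutral probability p = (e^0.04 − 0.9)/(1.4 − 0.9) = 0.1408/0.5000 = 0.2816
Terminal stock prices: S_uu = 58.8, S_ud = 37.8, S_dd = 24.3
Terminal payoffs (S − K): max(31.8, 0) = 31.8, max(10.8, 0) = 10.8, max(-2.7, 0) = 0
Node u (S = 42): V_u = e^(−0.04)·[0.2816·31.8000 + 0.7184·10.8000] = 16.0587
Node d (S = 27): V_d = e^(−0.04)·[0.2816·10.8000 + 0.7184·0.0000] = 2.9223
Node 0 (S = 30): V_0 = e^(−0.04)·[0.2816·16.0587 + 0.7184·2.9223] = 6.3621

$6.36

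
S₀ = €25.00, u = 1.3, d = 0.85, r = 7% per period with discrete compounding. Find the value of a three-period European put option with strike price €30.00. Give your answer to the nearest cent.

Risk-neutral probability p = (1 + 0.07 − 0.85)/(1.3 − 0.85) = 0.2200/0.4500 = 0.4889
Terminal stock prices: S_uuu = 54.93, S_uud = 35.91, S_udd = 23.48, S_ddd = 15.35
Terminal payoffs (K − S): max(-24.93, 0) = 0, max(-5.913, 0) = 0, max(6.519, 0) = 6.519, max(14.65, 0) = 14.65
Node uu (S = 42.25): V_uu = 1/1.07·[0.4889·0.0000 + 0.5111·0.0000] = 0.0000
Node ud (S = 27.62): V_ud = 1/1.07·[0.4889·0.0000 + 0.5111·6.5188] = 3.1138
Node dd (S = 18.06): V_dd = 1/1.07·[0.4889·6.5188 + 0.5111·14.6469] = 9.9749
Node u (S = 32.5): V_u = 1/1.07·[0.4889·0.0000 + 0.5111·3.1138] = 1.4874
Node d (S = 21.25): V_d = 1/1.07·[0.4889·3.1138 + 0.5111·9.9749] = 6.1875
Node 0 (S = 25): V_0 = 1/1.07·[0.4889·1.4874 + 0.5111·6.1875] = 3.6352

€3.64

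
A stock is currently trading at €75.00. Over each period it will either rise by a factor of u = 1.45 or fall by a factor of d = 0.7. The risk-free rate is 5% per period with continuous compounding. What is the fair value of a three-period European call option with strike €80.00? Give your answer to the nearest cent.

Risk-neutral probability p = (e^0.05 − 0.7)/(1.45 − 0.7) = 0.3513/0.7500 = 0.4684
Terminal stock prices: S_uuu = 228.6, S_uud = 110.4, S_udd = 53.29, S_ddd = 25.72
Terminal payoffs (S − K): max(148.6, 0) = 148.6, max(30.38, 0) = 30.38, max(-26.71, 0) = 0, max(-54.28, 0) = 0
Node uu (S = 157.7): V_uu = e^(−0.05)·[0.4684·148.6469 + 0.5316·30.3812] = 81.5891
Node ud (S = 76.12): V_ud = e^(−0.05)·[0.4684·30.3812 + 0.5316·0.0000] = 13.5354
Node dd (S = 36.75): V_dd = e^(−0.05)·[0.4684·0.0000 + 0.5316·0.0000] = 0.0000
Node u (S = 108.8): V_u = e^(−0.05)·[0.4684·81.5891 + 0.5316·13.5354] = 43.1945
Node d (S = 52.5): V_d = e^(−0.05)·[0.4684·13.5354 + 0.5316·0.0000] = 6.0303
Node 0 (S = 75): V_0 = e^(−0.05)·[0.4684·43.1945 + 0.5316·6.0303] = 22.2936

€22.29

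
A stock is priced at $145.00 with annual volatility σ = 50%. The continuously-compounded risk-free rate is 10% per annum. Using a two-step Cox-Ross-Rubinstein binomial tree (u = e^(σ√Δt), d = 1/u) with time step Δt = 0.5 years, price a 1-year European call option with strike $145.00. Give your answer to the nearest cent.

$31.54

CRR parameters: u = e^(σ√Δt) = e^(0.5·√0.5) = 1.4241, d = 1/u = 0.7022
Per-period rate: rΔt = 0.1·0.5 = 0.05, so R = e^0.05 = 1.0513
Risk-neutral probability p = (e^0.05 − 0.7022)/(1.4241 − 0.7022) = 0.3491/0.7219 = 0.4835
Terminal stock prices: S_uu = 294.1, S_ud = 145, S_dd = 71.49
Terminal payoffs (S − K): max(149.1, 0) = 149.1, max(0, 0) = 0, max(-73.51, 0) = 0
Node u (S = 206.5): V_u = e^(−0.05)·[0.4835·149.0767 + 0.5165·0.0000] = 68.5690
Node d (S = 101.8): V_d = e^(−0.05)·[0.4835·0.0000 + 0.5165·0.0000] = 0.0000
Node 0 (S = 145): V_0 = e^(−0.05)·[0.4835·68.5690 + 0.5165·0.0000] = 31.5388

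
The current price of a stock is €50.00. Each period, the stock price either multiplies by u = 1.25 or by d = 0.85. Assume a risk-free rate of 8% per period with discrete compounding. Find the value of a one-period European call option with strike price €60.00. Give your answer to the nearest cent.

€1.33

Risk-neutral probability p = (1 + 0.08 − 0.85)/(1.25 − 0.85) = 0.2300/0.4000 = 0.5750
Terminal stock prices: S_u = 62.5, S_d = 42.5
Terminal payoffs (S − K): max(2.5, 0) = 2.5, max(-17.5, 0) = 0
Node 0 (S = 50): V_0 = 1/1.08·[0.5750·2.5000 + 0.4250·0.0000] = 1.3310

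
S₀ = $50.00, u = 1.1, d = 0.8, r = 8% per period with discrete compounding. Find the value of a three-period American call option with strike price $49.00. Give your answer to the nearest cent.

Risk-neutral probability p = (1 + 0.08 − 0.8)/(1.1 − 0.8) = 0.2800/0.3000 = 0.9333
Terminal stock prices: S_uuu = 66.55, S_uud = 48.4, S_udd = 35.2, S_ddd = 25.6
Terminal payoffs (S − K): max(17.55, 0) = 17.55, max(-0.6, 0) = 0, max(-13.8, 0) = 0, max(-23.4, 0) = 0
Node uu (S = 60.5): continuation = 1/1.08·[0.9333·17.5500 + 0.0667·0.0000] = 15.1667; exercise value = 11.5000 ≤ continuation, so V_uu = 15.1667
Node ud (S = 44): continuation = 1/1.08·[0.9333·0.0000 + 0.0667·0.0000] = 0.0000; exercise value = 0.0000 ≤ continuation, so V_ud = 0.0000
Node dd (S = 32): continuation = 1/1.08·[0.9333·0.0000 + 0.0667·0.0000] = 0.0000; exercise value = 0.0000 ≤ continuation, so V_dd = 0.0000
Node u (S = 55): continuation = 1/1.08·[0.9333·15.1667 + 0.0667·0.0000] = 13.1070; exercise value = 6.0000 ≤ continuation, so V_u = 13.1070
Node d (S = 40): continuation = 1/1.08·[0.9333·0.0000 + 0.0667·0.0000] = 0.0000; exercise value = 0.0000 ≤ continuation, so V_d = 0.0000
Node 0 (S = 50): continuation = 1/1.08·[0.9333·13.1070 + 0.0667·0.0000] = 11.3270; exercise value = 1.0000 ≤ continuation, so V_0 = 11.3270

$11.33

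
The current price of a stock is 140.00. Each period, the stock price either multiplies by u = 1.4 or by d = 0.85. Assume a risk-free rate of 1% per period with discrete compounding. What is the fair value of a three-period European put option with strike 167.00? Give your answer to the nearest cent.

38.85

Risk-neutral probability p = (1 + 0.01 − 0.85)/(1.4 − 0.85) = 0.1600/0.5500 = 0.2909
Terminal stock prices: S_uuu = 384.2, S_uud = 233.2, S_udd = 141.6, S_ddd = 85.98
Terminal payoffs (K − S): max(-217.2, 0) = 0, max(-66.24, 0) = 0, max(25.39, 0) = 25.39, max(81.02, 0) = 81.02
Node uu (S = 274.4): V_uu = 1/1.01·[0.2909·0.0000 + 0.7091·0.0000] = 0.0000
Node ud (S = 166.6): V_ud = 1/1.01·[0.2909·0.0000 + 0.7091·25.3900] = 17.8256
Node dd (S = 101.1): V_dd = 1/1.01·[0.2909·25.3900 + 0.7091·81.0225] = 64.1965
Node u (S = 196): V_u = 1/1.01·[0.2909·0.0000 + 0.7091·17.8256] = 12.5148
Node d (S = 119): V_d = 1/1.01·[0.2909·17.8256 + 0.7091·64.1965] = 50.2047
Node 0 (S = 140): V_0 = 1/1.01·[0.2909·12.5148 + 0.7091·50.2047] = 38.8519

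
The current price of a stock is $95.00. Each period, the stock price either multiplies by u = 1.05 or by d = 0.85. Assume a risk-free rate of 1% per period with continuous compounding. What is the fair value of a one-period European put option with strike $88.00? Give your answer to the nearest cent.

Risk-neutral probability p = (e^0.01 − 0.85)/(1.05 − 0.85) = 0.1601/0.2000 = 0.8003
Terminal stock prices: S_u = 99.75, S_d = 80.75
Terminal payoffs (K − S): max(-11.75, 0) = 0, max(7.25, 0) = 7.25
Node 0 (S = 95): V_0 = e^(−0.01)·[0.8003·0.0000 + 0.1997·7.2500] = 1.4338

$1.43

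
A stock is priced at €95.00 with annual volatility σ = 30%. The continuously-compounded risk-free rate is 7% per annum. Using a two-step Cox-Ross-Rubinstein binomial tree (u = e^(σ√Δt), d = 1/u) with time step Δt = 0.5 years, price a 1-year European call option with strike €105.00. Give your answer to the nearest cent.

CRR parameters: u = e^(σ√Δt) = e^(0.3·√0.5) = 1.2363, d = 1/u = 0.8089
Per-period rate: rΔt = 0.07·0.5 = 0.035, so R = e^0.035 = 1.0356
Risk-neutral probability p = (e^0.035 − 0.8089)/(1.2363 − 0.8089) = 0.2268/0.4275 = 0.5305
Terminal stock prices: S_uu = 145.2, S_ud = 95, S_dd = 62.15
Terminal payoffs (S − K): max(40.2, 0) = 40.2, max(-10, 0) = 0, max(-42.85, 0) = 0
Node u (S = 117.4): V_u = e^(−0.035)·[0.5305·40.2042 + 0.4695·0.0000] = 20.5946
Node d (S = 76.84): V_d = e^(−0.035)·[0.5305·0.0000 + 0.4695·0.0000] = 0.0000
Node 0 (S = 95): V_0 = e^(−0.035)·[0.5305·20.5946 + 0.4695·0.0000] = 10.5495

€10.55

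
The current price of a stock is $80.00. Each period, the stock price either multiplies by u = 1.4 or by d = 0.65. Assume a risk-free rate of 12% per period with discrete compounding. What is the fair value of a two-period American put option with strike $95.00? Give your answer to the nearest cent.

$18.47

Risk-neutral probability p = (1 + 0.12 − 0.65)/(1.4 − 0.65) = 0.4700/0.7500 = 0.6267
Terminal stock prices: S_uu = 156.8, S_ud = 72.8, S_dd = 33.8
Terminal payoffs (K − S): max(-61.8, 0) = 0, max(22.2, 0) = 22.2, max(61.2, 0) = 61.2
Node u (S = 112): continuation = 1/1.12·[0.6267·0.0000 + 0.3733·22.2000] = 7.4000; exercise value = 0.0000 ≤ continuation, so V_u = 7.4000
Node d (S = 52): continuation = 1/1.12·[0.6267·22.2000 + 0.3733·61.2000] = 32.8214; exercise value = 43.0000 > continuation, so V_d = 43.0000 (exercise)
Node 0 (S = 80): continuation = 1/1.12·[0.6267·7.4000 + 0.3733·43.0000] = 18.4738; exercise value = 15.0000 ≤ continuation, so V_0 = 18.4738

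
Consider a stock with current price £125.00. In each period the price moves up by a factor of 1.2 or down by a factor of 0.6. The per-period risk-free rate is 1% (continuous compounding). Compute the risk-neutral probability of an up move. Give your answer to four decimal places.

p = 0.6834

Risk-neutral probability p = (e^0.01 − 0.6)/(1.2 − 0.6) = 0.4101/0.6000 = 0.6834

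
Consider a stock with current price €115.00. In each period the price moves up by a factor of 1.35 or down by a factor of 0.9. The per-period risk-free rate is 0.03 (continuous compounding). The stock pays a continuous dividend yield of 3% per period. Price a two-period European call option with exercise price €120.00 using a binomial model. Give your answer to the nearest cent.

€10.59

Per-period risk-free factor R = e^0.03 = 1.0305; dividend-adjusted growth = e^(0.03−0.03) = 1.0000.
Risk-neutral probability p = (1.0000 − 0.9)/(1.35 − 0.9) = 0.1000/0.4500 = 0.2222
Terminal stock prices: S_uu = 209.6, S_ud = 139.7, S_dd = 93.15
Terminal payoffs (S − K): max(89.59, 0) = 89.59, max(19.72, 0) = 19.72, max(-26.85, 0) = 0
Node u (S = 155.2): V_u = e^(−0.03)·[0.2222·89.5875 + 0.7778·19.7250] = 34.2082
Node d (S = 103.5): V_d = e^(−0.03)·[0.2222·19.7250 + 0.7778·0.0000] = 4.2538
Node 0 (S = 115): V_0 = e^(−0.03)·[0.2222·34.2082 + 0.7778·4.2538] = 10.5879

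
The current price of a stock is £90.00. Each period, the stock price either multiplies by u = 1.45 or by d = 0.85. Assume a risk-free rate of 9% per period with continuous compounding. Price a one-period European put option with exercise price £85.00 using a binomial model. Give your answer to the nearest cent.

£4.61

Risk-neutral probability p = (e^0.09 − 0.85)/(1.45 − 0.85) = 0.2442/0.6000 = 0.4070
Terminal stock prices: S_u = 130.5, S_d = 76.5
Terminal payoffs (K − S): max(-45.5, 0) = 0, max(8.5, 0) = 8.5
Node 0 (S = 90): V_0 = e^(−0.09)·[0.4070·0.0000 + 0.5930·8.5000] = 4.6070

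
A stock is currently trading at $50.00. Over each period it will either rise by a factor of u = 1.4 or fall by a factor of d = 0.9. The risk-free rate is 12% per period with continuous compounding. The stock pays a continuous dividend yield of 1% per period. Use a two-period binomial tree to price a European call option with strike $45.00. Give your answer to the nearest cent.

$14.75

Per-period risk-free factor R = e^0.12 = 1.1275; dividend-adjusted growth = e^(0.12−0.01) = 1.1163.
Risk-neutral probability p = (1.1163 − 0.9)/(1.4 − 0.9) = 0.2163/0.5000 = 0.4326
Terminal stock prices: S_uu = 98, S_ud = 63, S_dd = 40.5
Terminal payoffs (S − K): max(53, 0) = 53, max(18, 0) = 18, max(-4.5, 0) = 0
Node u (S = 70): V_u = e^(−0.12)·[0.4326·53.0000 + 0.5674·18.0000] = 29.3921
Node d (S = 45): V_d = e^(−0.12)·[0.4326·18.0000 + 0.5674·0.0000] = 6.9056
Node 0 (S = 50): V_0 = e^(−0.12)·[0.4326·29.3921 + 0.5674·6.9056] = 14.7515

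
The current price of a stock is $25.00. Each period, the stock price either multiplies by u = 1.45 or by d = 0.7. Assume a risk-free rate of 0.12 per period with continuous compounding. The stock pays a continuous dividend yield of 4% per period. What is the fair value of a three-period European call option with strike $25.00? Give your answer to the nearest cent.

$7.92

Per-period risk-free factor R = e^0.12 = 1.1275; dividend-adjusted growth = e^(0.12−0.04) = 1.0833.
Risk-neutral probability p = (1.0833 − 0.7)/(1.45 − 0.7) = 0.3833/0.7500 = 0.5110
Terminal stock prices: S_uuu = 76.22, S_uud = 36.79, S_udd = 17.76, S_ddd = 8.575
Terminal payoffs (S − K): max(51.22, 0) = 51.22, max(11.79, 0) = 11.79, max(-7.238, 0) = 0, max(-16.43, 0) = 0
Node uu (S = 52.56): V_uu = e^(−0.12)·[0.5110·51.2156 + 0.4890·11.7937] = 28.3285
Node ud (S = 25.38): V_ud = e^(−0.12)·[0.5110·11.7937 + 0.4890·0.0000] = 5.3456
Node dd (S = 12.25): V_dd = e^(−0.12)·[0.5110·0.0000 + 0.4890·0.0000] = 0.0000
Node u (S = 36.25): V_u = e^(−0.12)·[0.5110·28.3285 + 0.4890·5.3456] = 15.1584
Node d (S = 17.5): V_d = e^(−0.12)·[0.5110·5.3456 + 0.4890·0.0000] = 2.4230
Node 0 (S = 25): V_0 = e^(−0.12)·[0.5110·15.1584 + 0.4890·2.4230] = 7.9214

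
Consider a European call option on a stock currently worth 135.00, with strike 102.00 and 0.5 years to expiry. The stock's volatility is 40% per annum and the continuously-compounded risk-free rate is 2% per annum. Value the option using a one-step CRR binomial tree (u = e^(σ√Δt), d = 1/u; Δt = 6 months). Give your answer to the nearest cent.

34.16

CRR parameters: u = e^(σ√Δt) = e^(0.4·√0.5) = 1.3269, d = 1/u = 0.7536
Per-period rate: rΔt = 0.02·0.5 = 0.01, so R = e^0.01 = 1.0101
Risk-neutral probability p = (e^0.01 − 0.7536)/(1.3269 − 0.7536) = 0.2564/0.5733 = 0.4473
Terminal stock prices: S_u = 179.1, S_d = 101.7
Terminal payoffs (S − K): max(77.13, 0) = 77.13, max(-0.2588, 0) = 0
Node 0 (S = 135): V_0 = e^(−0.01)·[0.4473·77.1310 + 0.5527·0.0000] = 34.1566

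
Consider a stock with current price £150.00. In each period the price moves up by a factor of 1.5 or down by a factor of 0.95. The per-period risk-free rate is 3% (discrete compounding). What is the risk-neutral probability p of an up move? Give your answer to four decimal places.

Risk-neutral probability p = (1 + 0.03 − 0.95)/(1.5 − 0.95) = 0.0800/0.5500 = 0.1455

p = 0.1455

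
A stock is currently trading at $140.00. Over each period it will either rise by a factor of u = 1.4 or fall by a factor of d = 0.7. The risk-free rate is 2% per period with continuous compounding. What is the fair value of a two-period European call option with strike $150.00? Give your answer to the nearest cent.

$25.01

Risk-neutral probability p = (e^0.02 − 0.7)/(1.4 − 0.7) = 0.3202/0.7000 = 0.4574
Terminal stock prices: S_uu = 274.4, S_ud = 137.2, S_dd = 68.6
Terminal payoffs (S − K): max(124.4, 0) = 124.4, max(-12.8, 0) = 0, max(-81.4, 0) = 0
Node u (S = 196): V_u = e^(−0.02)·[0.4574·124.4000 + 0.5426·0.0000] = 55.7776
Node d (S = 98): V_d = e^(−0.02)·[0.4574·0.0000 + 0.5426·0.0000] = 0.0000
Node 0 (S = 140): V_0 = e^(−0.02)·[0.4574·55.7776 + 0.5426·0.0000] = 25.0091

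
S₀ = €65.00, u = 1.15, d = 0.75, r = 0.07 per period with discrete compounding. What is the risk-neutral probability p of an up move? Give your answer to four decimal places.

p = 0.8000

Risk-neutral probability p = (1 + 0.07 − 0.75)/(1.15 − 0.75) = 0.3200/0.4000 = 0.8000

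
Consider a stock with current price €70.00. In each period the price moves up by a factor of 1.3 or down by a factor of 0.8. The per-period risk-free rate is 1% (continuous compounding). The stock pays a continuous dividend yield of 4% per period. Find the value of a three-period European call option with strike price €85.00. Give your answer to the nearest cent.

Per-period risk-free factor R = e^0.01 = 1.0101; dividend-adjusted growth = e^(0.01−0.04) = 0.9704.
Risk-neutral probability p = (0.9704 − 0.8)/(1.3 − 0.8) = 0.1704/0.5000 = 0.3409
Terminal stock prices: S_uuu = 153.8, S_uud = 94.64, S_udd = 58.24, S_ddd = 35.84
Terminal payoffs (S − K): max(68.79, 0) = 68.79, max(9.64, 0) = 9.64, max(-26.76, 0) = 0, max(-49.16, 0) = 0
Node uu (S = 118.3): V_uu = e^(−0.01)·[0.3409·68.7900 + 0.6591·9.6400] = 29.5072
Node ud (S = 72.8): V_ud = e^(−0.01)·[0.3409·9.6400 + 0.6591·0.0000] = 3.2535
Node dd (S = 44.8): V_dd = e^(−0.01)·[0.3409·0.0000 + 0.6591·0.0000] = 0.0000
Node u (S = 91): V_u = e^(−0.01)·[0.3409·29.5072 + 0.6591·3.2535] = 12.0817
Node d (S = 56): V_d = e^(−0.01)·[0.3409·3.2535 + 0.6591·0.0000] = 1.0981
Node 0 (S = 70): V_0 = e^(−0.01)·[0.3409·12.0817 + 0.6591·1.0981] = 4.7941

€4.79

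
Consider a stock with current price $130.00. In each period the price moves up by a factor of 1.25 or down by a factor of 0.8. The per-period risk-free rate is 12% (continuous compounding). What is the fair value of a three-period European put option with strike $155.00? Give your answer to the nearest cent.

Risk-neutral probability p = (e^0.12 − 0.8)/(1.25 − 0.8) = 0.3275/0.4500 = 0.7278
Terminal stock prices: S_uuu = 253.9, S_uud = 162.5, S_udd = 104, S_ddd = 66.56
Terminal payoffs (K − S): max(-98.91, 0) = 0, max(-7.5, 0) = 0, max(51, 0) = 51, max(88.44, 0) = 88.44
Node uu (S = 203.1): V_uu = e^(−0.12)·[0.7278·0.0000 + 0.2722·0.0000] = 0.0000
Node ud (S = 130): V_ud = e^(−0.12)·[0.7278·0.0000 + 0.2722·51.0000] = 12.3137
Node dd (S = 83.2): V_dd = e^(−0.12)·[0.7278·51.0000 + 0.2722·88.4400] = 54.2727
Node u (S = 162.5): V_u = e^(−0.12)·[0.7278·0.0000 + 0.2722·12.3137] = 2.9731
Node d (S = 104): V_d = e^(−0.12)·[0.7278·12.3137 + 0.2722·54.2727] = 21.0521
Node 0 (S = 130): V_0 = e^(−0.12)·[0.7278·2.9731 + 0.2722·21.0521] = 7.0020

$7.00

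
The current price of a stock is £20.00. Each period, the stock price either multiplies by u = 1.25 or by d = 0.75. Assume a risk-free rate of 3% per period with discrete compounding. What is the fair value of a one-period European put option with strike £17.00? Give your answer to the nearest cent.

Risk-neutral probability p = (1 + 0.03 − 0.75)/(1.25 − 0.75) = 0.2800/0.5000 = 0.5600
Terminal stock prices: S_u = 25, S_d = 15
Terminal payoffs (K − S): max(-8, 0) = 0, max(2, 0) = 2
Node 0 (S = 20): V_0 = 1/1.03·[0.5600·0.0000 + 0.4400·2.0000] = 0.8544

£0.85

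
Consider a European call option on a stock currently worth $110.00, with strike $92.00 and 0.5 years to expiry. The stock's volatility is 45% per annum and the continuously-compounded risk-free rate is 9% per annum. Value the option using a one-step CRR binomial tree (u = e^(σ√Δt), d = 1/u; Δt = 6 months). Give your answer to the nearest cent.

CRR parameters: u = e^(σ√Δt) = e^(0.45·√0.5) = 1.3746, d = 1/u = 0.7275
Per-period rate: rΔt = 0.09·0.5 = 0.045, so R = e^0.045 = 1.0460
Risk-neutral probability p = (e^0.045 − 0.7275)/(1.3746 − 0.7275) = 0.3186/0.6472 = 0.4922
Terminal stock prices: S_u = 151.2, S_d = 80.02
Terminal payoffs (S − K): max(59.21, 0) = 59.21, max(-11.98, 0) = 0
Node 0 (S = 110): V_0 = e^(−0.045)·[0.4922·59.2113 + 0.5078·0.0000] = 27.8634

$27.86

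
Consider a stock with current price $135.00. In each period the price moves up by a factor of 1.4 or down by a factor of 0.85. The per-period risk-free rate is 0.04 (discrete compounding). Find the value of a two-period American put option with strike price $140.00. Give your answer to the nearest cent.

$16.82

Risk-neutral probability p = (1 + 0.04 − 0.85)/(1.4 − 0.85) = 0.1900/0.5500 = 0.3455
Terminal stock prices: S_uu = 264.6, S_ud = 160.7, S_dd = 97.54
Terminal payoffs (K − S): max(-124.6, 0) = 0, max(-20.65, 0) = 0, max(42.46, 0) = 42.46
Node u (S = 189): continuation = 1/1.04·[0.3455·0.0000 + 0.6545·0.0000] = 0.0000; exercise value = 0.0000 ≤ continuation, so V_u = 0.0000
Node d (S = 114.8): continuation = 1/1.04·[0.3455·0.0000 + 0.6545·42.4625] = 26.7247; exercise value = 25.2500 ≤ continuation, so V_d = 26.7247
Node 0 (S = 135): continuation = 1/1.04·[0.3455·0.0000 + 0.6545·26.7247] = 16.8197; exercise value = 5.0000 ≤ continuation, so V_0 = 16.8197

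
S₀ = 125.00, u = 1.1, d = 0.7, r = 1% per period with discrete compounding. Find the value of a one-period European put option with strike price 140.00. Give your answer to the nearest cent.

13.61

Risk-neutral probability p = (1 + 0.01 − 0.7)/(1.1 − 0.7) = 0.3100/0.4000 = 0.7750
Terminal stock prices: S_u = 137.5, S_d = 87.5
Terminal payoffs (K − S): max(2.5, 0) = 2.5, max(52.5, 0) = 52.5
Node 0 (S = 125): V_0 = 1/1.01·[0.7750·2.5000 + 0.2250·52.5000] = 13.6139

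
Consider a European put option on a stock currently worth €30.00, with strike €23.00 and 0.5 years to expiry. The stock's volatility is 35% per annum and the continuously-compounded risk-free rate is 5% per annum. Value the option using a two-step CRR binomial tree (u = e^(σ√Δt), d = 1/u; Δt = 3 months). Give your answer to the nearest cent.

€0.47

CRR parameters: u = e^(σ√Δt) = e^(0.35·√0.25) = 1.1912, d = 1/u = 0.8395
Per-period rate: rΔt = 0.05·0.25 = 0.0125, so R = e^0.0125 = 1.0126
Risk-neutral probability p = (e^0.0125 − 0.8395)/(1.1912 − 0.8395) = 0.1731/0.3518 = 0.4921
Terminal stock prices: S_uu = 42.57, S_ud = 30, S_dd = 21.14
Terminal payoffs (K − S): max(-19.57, 0) = 0, max(-7, 0) = 0, max(1.859, 0) = 1.859
Node u (S = 35.74): V_u = e^(−0.0125)·[0.4921·0.0000 + 0.5079·0.0000] = 0.0000
Node d (S = 25.18): V_d = e^(−0.0125)·[0.4921·0.0000 + 0.5079·1.8594] = 0.9326
Node 0 (S = 30): V_0 = e^(−0.0125)·[0.4921·0.0000 + 0.5079·0.9326] = 0.4678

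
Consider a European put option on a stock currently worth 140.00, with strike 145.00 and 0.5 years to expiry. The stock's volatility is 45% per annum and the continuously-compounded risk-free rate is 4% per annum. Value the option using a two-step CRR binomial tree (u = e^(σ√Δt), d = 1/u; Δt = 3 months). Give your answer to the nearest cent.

18.01

CRR parameters: u = e^(σ√Δt) = e^(0.45·√0.25) = 1.2523, d = 1/u = 0.7985
Per-period rate: rΔt = 0.04·0.25 = 0.01, so R = e^0.01 = 1.0101
Risk-neutral probability p = (e^0.01 − 0.7985)/(1.2523 − 0.7985) = 0.2115/0.4538 = 0.4661
Terminal stock prices: S_uu = 219.6, S_ud = 140, S_dd = 89.27
Terminal payoffs (K − S): max(-74.56, 0) = 0, max(5, 0) = 5, max(55.73, 0) = 55.73
Node u (S = 175.3): V_u = e^(−0.01)·[0.4661·0.0000 + 0.5339·5.0000] = 2.6428
Node d (S = 111.8): V_d = e^(−0.01)·[0.4661·5.0000 + 0.5339·55.7321] = 31.7650
Node 0 (S = 140): V_0 = e^(−0.01)·[0.4661·2.6428 + 0.5339·31.7650] = 18.0092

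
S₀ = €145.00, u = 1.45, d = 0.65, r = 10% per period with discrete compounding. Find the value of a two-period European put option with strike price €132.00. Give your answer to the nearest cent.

Risk-neutral probability p = (1 + 0.1 − 0.65)/(1.45 − 0.65) = 0.4500/0.8000 = 0.5625
Terminal stock prices: S_uu = 304.9, S_ud = 136.7, S_dd = 61.26
Terminal payoffs (K − S): max(-172.9, 0) = 0, max(-4.662, 0) = 0, max(70.74, 0) = 70.74
Node u (S = 210.2): V_u = 1/1.1·[0.5625·0.0000 + 0.4375·0.0000] = 0.0000
Node d (S = 94.25): V_d = 1/1.1·[0.5625·0.0000 + 0.4375·70.7375] = 28.1342
Node 0 (S = 145): V_0 = 1/1.1·[0.5625·0.0000 + 0.4375·28.1342] = 11.1898

€11.19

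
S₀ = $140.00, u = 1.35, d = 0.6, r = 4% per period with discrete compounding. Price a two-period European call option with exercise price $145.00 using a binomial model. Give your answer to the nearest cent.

Risk-neutral probability p = (1 + 0.04 − 0.6)/(1.35 − 0.6) = 0.4400/0.7500 = 0.5867
Terminal stock prices: S_uu = 255.2, S_ud = 113.4, S_dd = 50.4
Terminal payoffs (S − K): max(110.2, 0) = 110.2, max(-31.6, 0) = 0, max(-94.6, 0) = 0
Node u (S = 189): V_u = 1/1.04·[0.5867·110.1500 + 0.4133·0.0000] = 62.1359
Node d (S = 84): V_d = 1/1.04·[0.5867·0.0000 + 0.4133·0.0000] = 0.0000
Node 0 (S = 140): V_0 = 1/1.04·[0.5867·62.1359 + 0.4133·0.0000] = 35.0510

$35.05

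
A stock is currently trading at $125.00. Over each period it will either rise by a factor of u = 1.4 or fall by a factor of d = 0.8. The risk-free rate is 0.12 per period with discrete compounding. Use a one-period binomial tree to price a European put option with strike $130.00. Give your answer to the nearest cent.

$12.50

Risk-neutral probability p = (1 + 0.12 − 0.8)/(1.4 − 0.8) = 0.3200/0.6000 = 0.5333
Terminal stock prices: S_u = 175, S_d = 100
Terminal payoffs (K − S): max(-45, 0) = 0, max(30, 0) = 30
Node 0 (S = 125): V_0 = 1/1.12·[0.5333·0.0000 + 0.4667·30.0000] = 12.5000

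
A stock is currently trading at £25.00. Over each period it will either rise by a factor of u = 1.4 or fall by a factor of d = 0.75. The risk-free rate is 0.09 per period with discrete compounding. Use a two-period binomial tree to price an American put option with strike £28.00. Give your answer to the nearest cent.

Risk-neutral probability p = (1 + 0.09 − 0.75)/(1.4 − 0.75) = 0.3400/0.6500 = 0.5231
Terminal stock prices: S_uu = 49, S_ud = 26.25, S_dd = 14.06
Terminal payoffs (K − S): max(-21, 0) = 0, max(1.75, 0) = 1.75, max(13.94, 0) = 13.94
Node u (S = 35): continuation = 1/1.09·[0.5231·0.0000 + 0.4769·1.7500] = 0.7657; exercise value = 0.0000 ≤ continuation, so V_u = 0.7657
Node d (S = 18.75): continuation = 1/1.09·[0.5231·1.7500 + 0.4769·13.9375] = 6.9381; exercise value = 9.2500 > continuation, so V_d = 9.2500 (exercise)
Node 0 (S = 25): continuation = 1/1.09·[0.5231·0.7657 + 0.4769·9.2500] = 4.4147; exercise value = 3.0000 ≤ continuation, so V_0 = 4.4147

£4.41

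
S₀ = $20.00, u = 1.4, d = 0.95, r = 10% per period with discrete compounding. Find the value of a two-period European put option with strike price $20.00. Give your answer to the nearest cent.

$0.72

Risk-neutral probability p = (1 + 0.1 − 0.95)/(1.4 − 0.95) = 0.1500/0.4500 = 0.3333
Terminal stock prices: S_uu = 39.2, S_ud = 26.6, S_dd = 18.05
Terminal payoffs (K − S): max(-19.2, 0) = 0, max(-6.6, 0) = 0, max(1.95, 0) = 1.95
Node u (S = 28): V_u = 1/1.1·[0.3333·0.0000 + 0.6667·0.0000] = 0.0000
Node d (S = 19): V_d = 1/1.1·[0.3333·0.0000 + 0.6667·1.9500] = 1.1818
Node 0 (S = 20): V_0 = 1/1.1·[0.3333·0.0000 + 0.6667·1.1818] = 0.7163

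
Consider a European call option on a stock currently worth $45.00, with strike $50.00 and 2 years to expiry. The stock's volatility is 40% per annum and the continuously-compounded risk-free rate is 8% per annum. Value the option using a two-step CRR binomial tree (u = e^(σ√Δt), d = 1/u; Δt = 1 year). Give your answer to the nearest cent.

CRR parameters: u = e^(σ√Δt) = e^(0.4·√1) = 1.4918, d = 1/u = 0.6703
Per-period rate: rΔt = 0.08·1 = 0.08, so R = e^0.08 = 1.0833
Risk-neutral probability p = (e^0.08 − 0.6703)/(1.4918 − 0.6703) = 0.4130/0.8215 = 0.5027
Terminal stock prices: S_uu = 100.1, S_ud = 45, S_dd = 20.22
Terminal payoffs (S − K): max(50.15, 0) = 50.15, max(-5, 0) = 0, max(-29.78, 0) = 0
Node u (S = 67.13): V_u = e^(−0.08)·[0.5027·50.1493 + 0.4973·0.0000] = 23.2716
Node d (S = 30.16): V_d = e^(−0.08)·[0.5027·0.0000 + 0.4973·0.0000] = 0.0000
Node 0 (S = 45): V_0 = e^(−0.08)·[0.5027·23.2716 + 0.4973·0.0000] = 10.7991

$10.80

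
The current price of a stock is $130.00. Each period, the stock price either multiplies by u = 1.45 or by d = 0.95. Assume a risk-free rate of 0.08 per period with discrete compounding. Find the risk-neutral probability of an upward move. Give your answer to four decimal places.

Risk-neutral probability p = (1 + 0.08 − 0.95)/(1.45 − 0.95) = 0.1300/0.5000 = 0.2600

p = 0.2600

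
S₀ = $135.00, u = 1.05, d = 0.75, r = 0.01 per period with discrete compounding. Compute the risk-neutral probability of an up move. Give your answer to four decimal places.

p = 0.8667

Risk-neutral probability p = (1 + 0.01 − 0.75)/(1.05 − 0.75) = 0.2600/0.3000 = 0.8667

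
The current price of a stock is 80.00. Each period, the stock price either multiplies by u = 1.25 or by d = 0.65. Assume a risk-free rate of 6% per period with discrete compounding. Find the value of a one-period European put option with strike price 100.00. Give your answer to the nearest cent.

14.34

Risk-neutral probability p = (1 + 0.06 − 0.65)/(1.25 − 0.65) = 0.4100/0.6000 = 0.6833
Terminal stock prices: S_u = 100, S_d = 52
Terminal payoffs (K − S): max(0, 0) = 0, max(48, 0) = 48
Node 0 (S = 80): V_0 = 1/1.06·[0.6833·0.0000 + 0.3167·48.0000] = 14.3396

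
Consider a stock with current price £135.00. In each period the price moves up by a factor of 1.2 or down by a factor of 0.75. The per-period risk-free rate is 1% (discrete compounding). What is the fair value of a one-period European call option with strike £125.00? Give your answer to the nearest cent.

Risk-neutral probability p = (1 + 0.01 − 0.75)/(1.2 − 0.75) = 0.2600/0.4500 = 0.5778
Terminal stock prices: S_u = 162, S_d = 101.2
Terminal payoffs (S − K): max(37, 0) = 37, max(-23.75, 0) = 0
Node 0 (S = 135): V_0 = 1/1.01·[0.5778·37.0000 + 0.4222·0.0000] = 21.1661

£21.17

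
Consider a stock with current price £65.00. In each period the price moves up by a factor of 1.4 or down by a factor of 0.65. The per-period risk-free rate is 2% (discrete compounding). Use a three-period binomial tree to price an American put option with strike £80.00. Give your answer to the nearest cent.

Risk-neutral probability p = (1 + 0.02 − 0.65)/(1.4 − 0.65) = 0.3700/0.7500 = 0.4933
Terminal stock prices: S_uuu = 178.4, S_uud = 82.81, S_udd = 38.45, S_ddd = 17.85
Terminal payoffs (K − S): max(-98.36, 0) = 0, max(-2.81, 0) = 0, max(41.55, 0) = 41.55, max(62.15, 0) = 62.15
Node uu (S = 127.4): continuation = 1/1.02·[0.4933·0.0000 + 0.5067·0.0000] = 0.0000; exercise value = 0.0000 ≤ continuation, so V_uu = 0.0000
Node ud (S = 59.15): continuation = 1/1.02·[0.4933·0.0000 + 0.5067·41.5525] = 20.6405; exercise value = 20.8500 > continuation, so V_ud = 20.8500 (exercise)
Node dd (S = 27.46): continuation = 1/1.02·[0.4933·41.5525 + 0.5067·62.1494] = 50.9689; exercise value = 52.5375 > continuation, so V_dd = 52.5375 (exercise)
Node u (S = 91): continuation = 1/1.02·[0.4933·0.0000 + 0.5067·20.8500] = 10.3569; exercise value = 0.0000 ≤ continuation, so V_u = 10.3569
Node d (S = 42.25): continuation = 1/1.02·[0.4933·20.8500 + 0.5067·52.5375] = 36.1814; exercise value = 37.7500 > continuation, so V_d = 37.7500 (exercise)
Node 0 (S = 65): continuation = 1/1.02·[0.4933·10.3569 + 0.5067·37.7500] = 23.7608; exercise value = 15.0000 ≤ continuation, so V_0 = 23.7608

£23.76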